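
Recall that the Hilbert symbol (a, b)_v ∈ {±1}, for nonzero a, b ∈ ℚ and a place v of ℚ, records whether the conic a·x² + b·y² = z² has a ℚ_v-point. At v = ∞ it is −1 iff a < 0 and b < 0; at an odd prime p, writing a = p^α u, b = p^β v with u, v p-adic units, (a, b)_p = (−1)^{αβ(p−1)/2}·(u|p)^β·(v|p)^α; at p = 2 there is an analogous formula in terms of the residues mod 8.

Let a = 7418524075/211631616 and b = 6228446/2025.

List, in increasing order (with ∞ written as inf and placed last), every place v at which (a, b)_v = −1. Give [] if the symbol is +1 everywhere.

[2, 7, 23, 29]

Mod squares: a ≡ 9338, b ≡ 14. Check v ∈ {∞, 2, 3, 5, 7, 23, 29}.
v=∞: 9338 > 0 and 14 > 0  ⇒  (a,b)_∞ = +1.
v=29: a=29^3·(≡3), b=29^2·(≡21) mod 29; (3|29)=-1, (21|29)=-1; (−1)^{3·2·14}·(-1)^2·(-1)^3 = -1.
v=7: a=7^-1·(≡1), b=7^1·(≡4) mod 7; (1|7)=+1, (4|7)=+1; (−1)^{-1·1·3}·(+1)^1·(+1)^-1 = -1.
v=23: a=23^3·(≡21), b=23^2·(≡21) mod 23; (21|23)=-1, (21|23)=-1; (−1)^{3·2·11}·(-1)^2·(-1)^3 = -1.
v=5: a=5^2·(≡3), b=5^-2·(≡1) mod 5; (3|5)=-1, (1|5)=+1; (−1)^{2·-2·2}·(-1)^-2·(+1)^2 = +1.
v=2: v_2(a)=-9, v_2(b)=1; units ≡ 5, 7 (mod 8); ε·ε+αω+βω = 0·1+-9·0+1·1 ≡ 1  ⇒  (a,b)_2 = -1.
v=3: a=3^-10·(≡2), b=3^-4·(≡2) mod 3; (2|3)=-1, (2|3)=-1; (−1)^{-10·-4·1}·(-1)^-4·(-1)^-10 = +1.
|Ram(9338, 14)| = 4, even; anisotropic at {2, 7, 23, 29}.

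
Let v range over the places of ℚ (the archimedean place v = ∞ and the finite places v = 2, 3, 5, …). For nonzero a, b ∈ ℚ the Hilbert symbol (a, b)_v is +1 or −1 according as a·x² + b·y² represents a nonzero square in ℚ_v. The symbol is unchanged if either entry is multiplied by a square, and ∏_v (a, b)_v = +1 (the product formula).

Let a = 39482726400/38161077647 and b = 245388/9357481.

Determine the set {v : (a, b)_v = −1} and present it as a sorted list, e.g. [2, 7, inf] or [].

(a, b) ≡ (138, 3) mod (ℚ^×)²; places V = {2, 3, 5, 7, 11, 13, 19, 23, ∞}.
(a,b)_3: α=3, u≡1; β=1, v≡1 (mod 3); (1|3)=+1, (1|3)=+1; sign (−1)^1·+1^1·+1^3 = -1.
(a,b)_7: α=-2, u≡5; β=-2, v≡5 (mod 7); (5|7)=-1, (5|7)=-1; sign (−1)^0·-1^-2·-1^-2 = +1.
(a,b)_5: α=2, u≡3; β=0, v≡3 (mod 5); (3|5)=-1, (3|5)=-1; sign (−1)^0·-1^0·-1^2 = +1.
(a,b)_∞: sgn(138)=+, sgn(3)=+, so +1.
(a,b)_2: α=11, β=2; u≡5, v≡3 (mod 8); ε(u)ε(v)=0·1, αω(v)=11·1, βω(u)=2·1; sum ≡ 1  ⇒  -1.
(a,b)_13: α=4, u≡8; β=2, v≡3 (mod 13); (8|13)=-1, (3|13)=+1; sign (−1)^0·-1^2·+1^4 = +1.
(a,b)_11: α=-2, u≡8; β=2, v≡4 (mod 11); (8|11)=-1, (4|11)=+1; sign (−1)^0·-1^2·+1^-2 = +1.
(a,b)_19: α=0, u≡4; β=-2, v≡12 (mod 19); (4|19)=+1, (12|19)=-1; sign (−1)^0·+1^-2·-1^0 = +1.
(a,b)_23: α=-5, u≡8; β=-2, v≡12 (mod 23); (8|23)=+1, (12|23)=+1; sign (−1)^0·+1^-2·+1^-5 = +1.
Ram(138, 3) = {2, 3}; no ℚ_2-point on the conic.

[2, 3]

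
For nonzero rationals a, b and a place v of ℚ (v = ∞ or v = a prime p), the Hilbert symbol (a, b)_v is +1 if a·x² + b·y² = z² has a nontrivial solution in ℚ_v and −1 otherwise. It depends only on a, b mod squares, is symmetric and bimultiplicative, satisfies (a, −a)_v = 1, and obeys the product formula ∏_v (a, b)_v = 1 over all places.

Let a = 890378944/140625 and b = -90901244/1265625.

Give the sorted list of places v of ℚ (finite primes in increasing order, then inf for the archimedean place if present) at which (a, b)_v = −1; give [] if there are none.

Mod squares: a ≡ 91, b ≡ -119. Check v ∈ {∞, 2, 3, 5, 7, 13, 17, 19, 23}.
v=2: v_2(a)=6, v_2(b)=2; units ≡ 3, 1 (mod 8); ε·ε+αω+βω = 1·0+6·0+2·1 ≡ 0  ⇒  (a,b)_2 = +1.
v=∞: 91 > 0 and -119 < 0  ⇒  (a,b)_∞ = +1.
v=17: a=17^2·(≡3), b=17^1·(≡11) mod 17; (3|17)=-1, (11|17)=-1; (−1)^{2·1·8}·(-1)^1·(-1)^2 = -1.
v=23: a=23^2·(≡14), b=23^2·(≡5) mod 23; (14|23)=-1, (5|23)=-1; (−1)^{2·2·11}·(-1)^2·(-1)^2 = +1.
v=5: a=5^-6·(≡1), b=5^-6·(≡1) mod 5; (1|5)=+1, (1|5)=+1; (−1)^{-6·-6·2}·(+1)^-6·(+1)^-6 = +1.
v=7: a=7^1·(≡3), b=7^1·(≡1) mod 7; (3|7)=-1, (1|7)=+1; (−1)^{1·1·3}·(-1)^1·(+1)^1 = +1.
v=3: a=3^-2·(≡1), b=3^-4·(≡1) mod 3; (1|3)=+1, (1|3)=+1; (−1)^{-2·-4·1}·(+1)^-4·(+1)^-2 = +1.
v=13: a=13^1·(≡8), b=13^0·(≡6) mod 13; (8|13)=-1, (6|13)=-1; (−1)^{1·0·6}·(-1)^0·(-1)^1 = -1.
v=19: a=19^0·(≡18), b=19^2·(≡18) mod 19; (18|19)=-1, (18|19)=-1; (−1)^{0·2·9}·(-1)^2·(-1)^0 = +1.
|Ram(91, -119)| = 2, even; anisotropic at {13, 17}.

[13, 17]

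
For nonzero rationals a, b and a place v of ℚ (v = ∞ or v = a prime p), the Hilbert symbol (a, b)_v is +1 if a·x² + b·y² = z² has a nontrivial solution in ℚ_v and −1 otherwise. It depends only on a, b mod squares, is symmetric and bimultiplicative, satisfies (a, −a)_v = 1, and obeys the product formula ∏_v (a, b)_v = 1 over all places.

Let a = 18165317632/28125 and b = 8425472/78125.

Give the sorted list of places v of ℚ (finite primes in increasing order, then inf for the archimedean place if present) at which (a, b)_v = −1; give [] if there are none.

[11, 17]

Mod squares: a ≡ 935, b ≡ 85. Check v ∈ {∞, 2, 3, 5, 7, 11, 17}.
v=3: a=3^-2·(≡2), b=3^0·(≡1) mod 3; (2|3)=-1, (1|3)=+1; (−1)^{-2·0·1}·(-1)^0·(+1)^-2 = +1.
v=5: a=5^-5·(≡3), b=5^-7·(≡2) mod 5; (3|5)=-1, (2|5)=-1; (−1)^{-5·-7·2}·(-1)^-7·(-1)^-5 = +1.
v=∞: 935 > 0 and 85 > 0  ⇒  (a,b)_∞ = +1.
v=2: v_2(a)=14, v_2(b)=12; units ≡ 7, 5 (mod 8); ε·ε+αω+βω = 1·0+14·1+12·0 ≡ 0  ⇒  (a,b)_2 = +1.
v=11: a=11^3·(≡2), b=11^2·(≡8) mod 11; (2|11)=-1, (8|11)=-1; (−1)^{3·2·5}·(-1)^2·(-1)^3 = -1.
v=7: a=7^2·(≡2), b=7^0·(≡4) mod 7; (2|7)=+1, (4|7)=+1; (−1)^{2·0·3}·(+1)^0·(+1)^2 = +1.
v=17: a=17^1·(≡13), b=17^1·(≡10) mod 17; (13|17)=+1, (10|17)=-1; (−1)^{1·1·8}·(+1)^1·(-1)^1 = -1.
(935, 85 / ℚ) ramifies at {11, 17}: a division algebra.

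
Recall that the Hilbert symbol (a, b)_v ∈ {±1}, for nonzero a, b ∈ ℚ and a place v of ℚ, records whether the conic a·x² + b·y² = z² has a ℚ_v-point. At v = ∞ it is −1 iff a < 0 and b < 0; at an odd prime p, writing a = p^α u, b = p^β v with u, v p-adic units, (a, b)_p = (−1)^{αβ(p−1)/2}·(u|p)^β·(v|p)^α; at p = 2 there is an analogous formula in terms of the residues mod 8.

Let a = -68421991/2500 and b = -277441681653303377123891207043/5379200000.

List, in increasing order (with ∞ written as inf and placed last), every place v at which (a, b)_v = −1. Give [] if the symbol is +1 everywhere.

Mod squares: a ≡ -565471, b ≡ -76415. Check v ∈ {∞, 2, 3, 5, 11, 17, 29, 31, 37, 41}.
v=3: a=3^0·(≡2), b=3^4·(≡1) mod 3; (2|3)=-1, (1|3)=+1; (−1)^{0·4·1}·(-1)^4·(+1)^0 = +1.
v=37: a=37^1·(≡29), b=37^4·(≡25) mod 37; (29|37)=-1, (25|37)=+1; (−1)^{1·4·18}·(-1)^4·(+1)^1 = +1.
v=11: a=11^2·(≡2), b=11^6·(≡8) mod 11; (2|11)=-1, (8|11)=-1; (−1)^{2·6·5}·(-1)^6·(-1)^2 = +1.
v=31: a=31^1·(≡19), b=31^3·(≡13) mod 31; (19|31)=+1, (13|31)=-1; (−1)^{1·3·15}·(+1)^3·(-1)^1 = +1.
v=2: v_2(a)=-2, v_2(b)=-10; units ≡ 1, 1 (mod 8); ε·ε+αω+βω = 0·0+-2·0+-10·0 ≡ 0  ⇒  (a,b)_2 = +1.
v=5: a=5^-4·(≡1), b=5^-5·(≡3) mod 5; (1|5)=+1, (3|5)=-1; (−1)^{-4·-5·2}·(+1)^-5·(-1)^-4 = +1.
v=17: a=17^1·(≡12), b=17^5·(≡3) mod 17; (12|17)=-1, (3|17)=-1; (−1)^{1·5·8}·(-1)^5·(-1)^1 = +1.
v=∞: -565471 < 0 and -76415 < 0  ⇒  (a,b)_∞ = -1.
v=41: a=41^0·(≡2), b=41^-2·(≡39) mod 41; (2|41)=+1, (39|41)=+1; (−1)^{0·-2·20}·(+1)^-2·(+1)^0 = +1.
v=29: a=29^1·(≡15), b=29^3·(≡4) mod 29; (15|29)=-1, (4|29)=+1; (−1)^{1·3·14}·(-1)^3·(+1)^1 = -1.
Ram(-565471, -76415) = {29, ∞}; no ℚ_29-point on the conic.

[29, inf]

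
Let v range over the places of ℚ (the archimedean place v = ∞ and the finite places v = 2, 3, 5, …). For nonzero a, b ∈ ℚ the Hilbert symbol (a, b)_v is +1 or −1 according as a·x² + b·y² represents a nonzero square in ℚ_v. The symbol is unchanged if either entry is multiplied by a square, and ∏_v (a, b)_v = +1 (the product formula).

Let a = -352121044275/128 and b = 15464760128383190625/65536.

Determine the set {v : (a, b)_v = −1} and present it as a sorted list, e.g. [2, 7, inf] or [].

(a, b) ≡ (-182, 2145) mod (ℚ^×)²; places V = {2, 3, 5, 7, 11, 13, 29, ∞}.
(a,b)_∞: sgn(-182)=−, sgn(2145)=+, so +1.
(a,b)_11: α=2, u≡9; β=3, v≡7 (mod 11); (9|11)=+1, (7|11)=-1; sign (−1)^0·+1^3·-1^2 = +1.
(a,b)_13: α=3, u≡10; β=5, v≡3 (mod 13); (10|13)=+1, (3|13)=+1; sign (−1)^0·+1^5·+1^3 = +1.
(a,b)_7: α=1, u≡1; β=2, v≡3 (mod 7); (1|7)=+1, (3|7)=-1; sign (−1)^0·+1^2·-1^1 = -1.
(a,b)_3: α=2, u≡1; β=5, v≡1 (mod 3); (1|3)=+1, (1|3)=+1; sign (−1)^0·+1^5·+1^2 = +1.
(a,b)_5: α=2, u≡3; β=5, v≡1 (mod 5); (3|5)=-1, (1|5)=+1; sign (−1)^0·-1^5·+1^2 = -1.
(a,b)_2: α=-7, β=-16; u≡5, v≡1 (mod 8); ε(u)ε(v)=0·0, αω(v)=-7·0, βω(u)=-16·1; sum ≡ 0  ⇒  +1.
(a,b)_29: α=2, u≡19; β=2, v≡1 (mod 29); (19|29)=-1, (1|29)=+1; sign (−1)^0·-1^2·+1^2 = +1.
Ram(-182, 2145) = {5, 7}; no ℚ_5-point on the conic.

[5, 7]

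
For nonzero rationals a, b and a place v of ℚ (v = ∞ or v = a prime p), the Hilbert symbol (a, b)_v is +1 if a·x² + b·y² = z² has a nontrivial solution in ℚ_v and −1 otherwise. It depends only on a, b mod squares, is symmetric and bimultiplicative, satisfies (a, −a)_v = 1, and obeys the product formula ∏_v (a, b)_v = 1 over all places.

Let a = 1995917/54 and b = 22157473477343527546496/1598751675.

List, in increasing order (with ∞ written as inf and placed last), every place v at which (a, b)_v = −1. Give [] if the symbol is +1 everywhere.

(a, b) ≡ (462, 78) mod (ℚ^×)²; places V = {2, 3, 5, 7, 11, 13, 17, 19, 23, ∞}.
(a,b)_11: α=1, u≡9; β=0, v≡5 (mod 11); (9|11)=+1, (5|11)=+1; sign (−1)^0·+1^0·+1^1 = +1.
(a,b)_5: α=0, u≡3; β=-2, v≡3 (mod 5); (3|5)=-1, (3|5)=-1; sign (−1)^0·-1^-2·-1^0 = +1.
(a,b)_19: α=0, u≡11; β=-2, v≡13 (mod 19); (11|19)=+1, (13|19)=-1; sign (−1)^0·+1^-2·-1^0 = +1.
(a,b)_23: α=2, u≡3; β=4, v≡12 (mod 23); (3|23)=+1, (12|23)=+1; sign (−1)^0·+1^4·+1^2 = +1.
(a,b)_7: α=3, u≡6; β=8, v≡2 (mod 7); (6|7)=-1, (2|7)=+1; sign (−1)^0·-1^8·+1^3 = +1.
(a,b)_17: α=0, u≡5; β=2, v≡14 (mod 17); (5|17)=-1, (14|17)=-1; sign (−1)^0·-1^2·-1^0 = +1.
(a,b)_∞: sgn(462)=+, sgn(78)=+, so +1.
(a,b)_13: α=0, u≡7; β=5, v≡11 (mod 13); (7|13)=-1, (11|13)=-1; sign (−1)^0·-1^5·-1^0 = -1.
(a,b)_3: α=-3, u≡1; β=-11, v≡2 (mod 3); (1|3)=+1, (2|3)=-1; sign (−1)^1·+1^-11·-1^-3 = +1.
(a,b)_2: α=-1, β=7; u≡7, v≡7 (mod 8); ε(u)ε(v)=1·1, αω(v)=-1·0, βω(u)=7·0; sum ≡ 1  ⇒  -1.
Ram(462, 78) = {2, 13}; no ℚ_2-point on the conic.

[2, 13]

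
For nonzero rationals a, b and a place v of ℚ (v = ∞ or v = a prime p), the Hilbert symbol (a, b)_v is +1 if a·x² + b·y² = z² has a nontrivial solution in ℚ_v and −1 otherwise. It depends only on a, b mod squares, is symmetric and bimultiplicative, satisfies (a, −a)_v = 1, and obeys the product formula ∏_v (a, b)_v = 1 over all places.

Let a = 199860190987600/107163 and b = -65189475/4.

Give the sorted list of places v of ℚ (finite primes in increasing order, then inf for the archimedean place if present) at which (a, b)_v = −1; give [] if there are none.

Mod squares: a ≡ 138567, b ≡ -289731. Check v ∈ {∞, 2, 3, 5, 7, 11, 13, 17, 19, 23}.
v=5: a=5^2·(≡3), b=5^2·(≡4) mod 5; (3|5)=-1, (4|5)=+1; (−1)^{2·2·2}·(-1)^2·(+1)^2 = +1.
v=13: a=13^3·(≡9), b=13^1·(≡8) mod 13; (9|13)=+1, (8|13)=-1; (−1)^{3·1·6}·(+1)^1·(-1)^3 = -1.
v=19: a=19^1·(≡5), b=19^1·(≡13) mod 19; (5|19)=+1, (13|19)=-1; (−1)^{1·1·9}·(+1)^1·(-1)^1 = +1.
v=23: a=23^2·(≡15), b=23^1·(≡20) mod 23; (15|23)=-1, (20|23)=-1; (−1)^{2·1·11}·(-1)^1·(-1)^2 = -1.
v=2: v_2(a)=4, v_2(b)=-2; units ≡ 7, 5 (mod 8); ε·ε+αω+βω = 1·0+4·1+-2·0 ≡ 0  ⇒  (a,b)_2 = +1.
v=3: a=3^-7·(≡1), b=3^3·(≡2) mod 3; (1|3)=+1, (2|3)=-1; (−1)^{-7·3·1}·(+1)^3·(-1)^-7 = +1.
v=7: a=7^-2·(≡1), b=7^0·(≡5) mod 7; (1|7)=+1, (5|7)=-1; (−1)^{-2·0·3}·(+1)^0·(-1)^-2 = +1.
v=17: a=17^1·(≡9), b=17^1·(≡8) mod 17; (9|17)=+1, (8|17)=+1; (−1)^{1·1·8}·(+1)^1·(+1)^1 = +1.
v=11: a=11^3·(≡7), b=11^0·(≡3) mod 11; (7|11)=-1, (3|11)=+1; (−1)^{3·0·5}·(-1)^0·(+1)^3 = +1.
v=∞: 138567 > 0 and -289731 < 0  ⇒  (a,b)_∞ = +1.
Ram(138567, -289731) = {13, 23}; no ℚ_13-point on the conic.

[13, 23]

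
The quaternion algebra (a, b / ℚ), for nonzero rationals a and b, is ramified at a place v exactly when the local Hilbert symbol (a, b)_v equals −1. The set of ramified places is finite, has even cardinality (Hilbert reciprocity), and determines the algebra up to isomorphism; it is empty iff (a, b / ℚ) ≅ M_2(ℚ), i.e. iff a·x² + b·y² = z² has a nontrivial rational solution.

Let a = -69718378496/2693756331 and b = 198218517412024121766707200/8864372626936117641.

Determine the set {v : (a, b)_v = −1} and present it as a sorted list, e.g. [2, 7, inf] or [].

(a, b) ≡ (-26486, 1244842) mod (ℚ^×)²; places V = {2, 3, 5, 7, 13, 17, 19, 41, 47, ∞}.
(a,b)_41: α=1, u≡37; β=3, v≡38 (mod 41); (37|41)=+1, (38|41)=-1; sign (−1)^0·+1^3·-1^1 = -1.
(a,b)_17: α=3, u≡3; β=5, v≡11 (mod 17); (3|17)=-1, (11|17)=-1; sign (−1)^0·-1^5·-1^3 = +1.
(a,b)_47: α=0, u≡22; β=1, v≡25 (mod 47); (22|47)=-1, (25|47)=+1; sign (−1)^0·-1^1·+1^0 = -1.
(a,b)_7: α=-4, u≡4; β=-10, v≡4 (mod 7); (4|7)=+1, (4|7)=+1; sign (−1)^0·+1^-10·+1^-4 = +1.
(a,b)_19: α=-1, u≡18; β=1, v≡4 (mod 19); (18|19)=-1, (4|19)=+1; sign (−1)^1·-1^1·+1^-1 = +1.
(a,b)_3: α=-10, u≡1; β=-22, v≡1 (mod 3); (1|3)=+1, (1|3)=+1; sign (−1)^0·+1^-22·+1^-10 = +1.
(a,b)_∞: sgn(-26486)=−, sgn(1244842)=+, so +1.
(a,b)_13: α=2, u≡11; β=2, v≡4 (mod 13); (11|13)=-1, (4|13)=+1; sign (−1)^0·-1^2·+1^2 = +1.
(a,b)_5: α=0, u≡4; β=2, v≡3 (mod 5); (4|5)=+1, (3|5)=-1; sign (−1)^0·+1^2·-1^0 = +1.
(a,b)_2: α=11, β=29; u≡5, v≡5 (mod 8); ε(u)ε(v)=0·0, αω(v)=11·1, βω(u)=29·1; sum ≡ 0  ⇒  +1.
(-26486, 1244842 / ℚ) ramifies at {41, 47}: a division algebra.

[41, 47]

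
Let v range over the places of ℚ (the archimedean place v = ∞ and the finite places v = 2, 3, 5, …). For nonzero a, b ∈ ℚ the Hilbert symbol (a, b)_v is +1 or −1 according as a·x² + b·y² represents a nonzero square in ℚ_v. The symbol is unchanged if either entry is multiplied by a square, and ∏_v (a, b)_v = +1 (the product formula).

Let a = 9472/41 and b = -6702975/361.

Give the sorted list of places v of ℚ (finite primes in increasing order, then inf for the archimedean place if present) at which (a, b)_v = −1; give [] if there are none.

[31, 37]

(a, b) ≡ (1517, -31) mod (ℚ^×)²; places V = {2, 3, 5, 19, 31, 37, 41, ∞}.
(a,b)_5: α=0, u≡2; β=2, v≡1 (mod 5); (2|5)=-1, (1|5)=+1; sign (−1)^0·-1^2·+1^0 = +1.
(a,b)_19: α=0, u≡16; β=-2, v≡16 (mod 19); (16|19)=+1, (16|19)=+1; sign (−1)^0·+1^-2·+1^0 = +1.
(a,b)_∞: sgn(1517)=+, sgn(-31)=−, so +1.
(a,b)_3: α=0, u≡2; β=2, v≡2 (mod 3); (2|3)=-1, (2|3)=-1; sign (−1)^0·-1^2·-1^0 = +1.
(a,b)_37: α=1, u≡27; β=0, v≡2 (mod 37); (27|37)=+1, (2|37)=-1; sign (−1)^0·+1^0·-1^1 = -1.
(a,b)_2: α=8, β=0; u≡5, v≡1 (mod 8); ε(u)ε(v)=0·0, αω(v)=8·0, βω(u)=0·1; sum ≡ 0  ⇒  +1.
(a,b)_31: α=0, u≡11; β=3, v≡12 (mod 31); (11|31)=-1, (12|31)=-1; sign (−1)^0·-1^3·-1^0 = -1.
(a,b)_41: α=-1, u≡1; β=0, v≡1 (mod 41); (1|41)=+1, (1|41)=+1; sign (−1)^0·+1^0·+1^-1 = +1.
Ram(1517, -31) = {31, 37}; no ℚ_31-point on the conic.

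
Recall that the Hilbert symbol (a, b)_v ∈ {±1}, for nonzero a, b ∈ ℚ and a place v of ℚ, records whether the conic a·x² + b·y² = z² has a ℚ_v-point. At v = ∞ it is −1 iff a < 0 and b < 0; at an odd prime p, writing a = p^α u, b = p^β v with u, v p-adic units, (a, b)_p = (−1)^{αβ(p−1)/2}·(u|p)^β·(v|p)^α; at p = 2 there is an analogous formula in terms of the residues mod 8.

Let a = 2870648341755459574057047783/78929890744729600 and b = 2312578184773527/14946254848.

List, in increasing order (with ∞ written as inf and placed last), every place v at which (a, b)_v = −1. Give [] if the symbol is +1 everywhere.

Mod squares: a ≡ 23, b ≡ 475881. Check v ∈ {∞, 2, 3, 5, 7, 11, 17, 19, 23, 31, 43}.
v=23: a=23^3·(≡3), b=23^2·(≡20) mod 23; (3|23)=+1, (20|23)=-1; (−1)^{3·2·11}·(+1)^2·(-1)^3 = -1.
v=19: a=19^-6·(≡16), b=19^-4·(≡4) mod 19; (16|19)=+1, (4|19)=+1; (−1)^{-6·-4·9}·(+1)^-4·(+1)^-6 = +1.
v=43: a=43^2·(≡36), b=43^1·(≡16) mod 43; (36|43)=+1, (16|43)=+1; (−1)^{2·1·21}·(+1)^1·(+1)^2 = +1.
v=7: a=7^0·(≡4), b=7^-1·(≡6) mod 7; (4|7)=+1, (6|7)=-1; (−1)^{0·-1·3}·(+1)^-1·(-1)^0 = +1.
v=5: a=5^-2·(≡2), b=5^0·(≡4) mod 5; (2|5)=-1, (4|5)=+1; (−1)^{-2·0·2}·(-1)^0·(+1)^-2 = +1.
v=11: a=11^4·(≡5), b=11^2·(≡2) mod 11; (5|11)=+1, (2|11)=-1; (−1)^{4·2·5}·(+1)^2·(-1)^4 = +1.
v=17: a=17^2·(≡7), b=17^1·(≡12) mod 17; (7|17)=-1, (12|17)=-1; (−1)^{2·1·8}·(-1)^1·(-1)^2 = -1.
v=3: a=3^22·(≡2), b=3^13·(≡2) mod 3; (2|3)=-1, (2|3)=-1; (−1)^{22·13·1}·(-1)^13·(-1)^22 = -1.
v=2: v_2(a)=-26, v_2(b)=-14; units ≡ 7, 1 (mod 8); ε·ε+αω+βω = 1·0+-26·0+-14·0 ≡ 0  ⇒  (a,b)_2 = +1.
v=∞: 23 > 0 and 475881 > 0  ⇒  (a,b)_∞ = +1.
v=31: a=31^2·(≡29), b=31^1·(≡21) mod 31; (29|31)=-1, (21|31)=-1; (−1)^{2·1·15}·(-1)^1·(-1)^2 = -1.
(23, 475881 / ℚ) ramifies at {3, 17, 23, 31}: a division algebra.

[3, 17, 23, 31]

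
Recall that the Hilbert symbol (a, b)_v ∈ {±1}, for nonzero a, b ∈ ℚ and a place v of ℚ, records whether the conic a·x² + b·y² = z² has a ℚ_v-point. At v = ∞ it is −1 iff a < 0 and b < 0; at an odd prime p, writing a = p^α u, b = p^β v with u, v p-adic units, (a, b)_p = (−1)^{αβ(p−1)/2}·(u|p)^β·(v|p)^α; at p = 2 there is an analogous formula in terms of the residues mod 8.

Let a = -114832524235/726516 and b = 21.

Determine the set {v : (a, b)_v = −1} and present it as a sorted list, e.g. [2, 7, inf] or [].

[11, 13]

Mod squares: a ≡ -15015, b ≡ 21. Check v ∈ {∞, 2, 3, 5, 7, 11, 13, 19, 23, 29, 31}.
v=13: a=13^1·(≡6), b=13^0·(≡8) mod 13; (6|13)=-1, (8|13)=-1; (−1)^{1·0·6}·(-1)^0·(-1)^1 = -1.
v=2: v_2(a)=-2, v_2(b)=0; units ≡ 1, 5 (mod 8); ε·ε+αω+βω = 0·0+-2·1+0·0 ≡ 0  ⇒  (a,b)_2 = +1.
v=31: a=31^-2·(≡25), b=31^0·(≡21) mod 31; (25|31)=+1, (21|31)=-1; (−1)^{-2·0·15}·(+1)^0·(-1)^-2 = +1.
v=23: a=23^2·(≡6), b=23^0·(≡21) mod 23; (6|23)=+1, (21|23)=-1; (−1)^{2·0·11}·(+1)^0·(-1)^2 = +1.
v=29: a=29^2·(≡5), b=29^0·(≡21) mod 29; (5|29)=+1, (21|29)=-1; (−1)^{2·0·14}·(+1)^0·(-1)^2 = +1.
v=11: a=11^1·(≡10), b=11^0·(≡10) mod 11; (10|11)=-1, (10|11)=-1; (−1)^{1·0·5}·(-1)^0·(-1)^1 = -1.
v=∞: -15015 < 0 and 21 > 0  ⇒  (a,b)_∞ = +1.
v=3: a=3^-3·(≡2), b=3^1·(≡1) mod 3; (2|3)=-1, (1|3)=+1; (−1)^{-3·1·1}·(-1)^1·(+1)^-3 = +1.
v=19: a=19^2·(≡8), b=19^0·(≡2) mod 19; (8|19)=-1, (2|19)=-1; (−1)^{2·0·9}·(-1)^0·(-1)^2 = +1.
v=7: a=7^-1·(≡2), b=7^1·(≡3) mod 7; (2|7)=+1, (3|7)=-1; (−1)^{-1·1·3}·(+1)^1·(-1)^-1 = +1.
v=5: a=5^1·(≡3), b=5^0·(≡1) mod 5; (3|5)=-1, (1|5)=+1; (−1)^{1·0·2}·(-1)^0·(+1)^1 = +1.
|Ram(-15015, 21)| = 2, even; anisotropic at {11, 13}.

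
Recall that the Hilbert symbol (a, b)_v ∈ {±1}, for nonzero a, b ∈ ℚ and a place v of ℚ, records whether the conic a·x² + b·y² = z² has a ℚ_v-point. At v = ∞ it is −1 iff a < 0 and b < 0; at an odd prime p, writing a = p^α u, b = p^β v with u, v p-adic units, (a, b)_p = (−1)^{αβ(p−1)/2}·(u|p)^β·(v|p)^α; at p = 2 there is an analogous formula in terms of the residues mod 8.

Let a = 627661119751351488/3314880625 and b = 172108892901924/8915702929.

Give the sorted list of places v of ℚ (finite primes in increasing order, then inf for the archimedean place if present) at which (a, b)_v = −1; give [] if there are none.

Mod squares: a ≡ 3, b ≡ 129. Check v ∈ {∞, 2, 3, 5, 7, 11, 37, 41, 43, 47}.
v=7: a=7^-4·(≡5), b=7^-4·(≡5) mod 7; (5|7)=-1, (5|7)=-1; (−1)^{-4·-4·3}·(-1)^-4·(-1)^-4 = +1.
v=37: a=37^2·(≡25), b=37^2·(≡24) mod 37; (25|37)=+1, (24|37)=-1; (−1)^{2·2·18}·(+1)^2·(-1)^2 = +1.
v=11: a=11^6·(≡9), b=11^4·(≡10) mod 11; (9|11)=+1, (10|11)=-1; (−1)^{6·4·5}·(+1)^4·(-1)^6 = +1.
v=2: v_2(a)=6, v_2(b)=2; units ≡ 3, 1 (mod 8); ε·ε+αω+βω = 1·0+6·0+2·1 ≡ 0  ⇒  (a,b)_2 = +1.
v=47: a=47^-2·(≡6), b=47^-2·(≡44) mod 47; (6|47)=+1, (44|47)=-1; (−1)^{-2·-2·23}·(+1)^-2·(-1)^-2 = +1.
v=3: a=3^7·(≡1), b=3^3·(≡1) mod 3; (1|3)=+1, (1|3)=+1; (−1)^{7·3·1}·(+1)^3·(+1)^7 = -1.
v=5: a=5^-4·(≡2), b=5^0·(≡1) mod 5; (2|5)=-1, (1|5)=+1; (−1)^{-4·0·2}·(-1)^0·(+1)^-4 = +1.
v=43: a=43^2·(≡22), b=43^3·(≡22) mod 43; (22|43)=-1, (22|43)=-1; (−1)^{2·3·21}·(-1)^3·(-1)^2 = -1.
v=41: a=41^0·(≡22), b=41^-2·(≡24) mod 41; (22|41)=-1, (24|41)=-1; (−1)^{0·-2·20}·(-1)^-2·(-1)^0 = +1.
v=∞: 3 > 0 and 129 > 0  ⇒  (a,b)_∞ = +1.
Ram(3, 129) = {3, 43}; no ℚ_3-point on the conic.

[3, 43]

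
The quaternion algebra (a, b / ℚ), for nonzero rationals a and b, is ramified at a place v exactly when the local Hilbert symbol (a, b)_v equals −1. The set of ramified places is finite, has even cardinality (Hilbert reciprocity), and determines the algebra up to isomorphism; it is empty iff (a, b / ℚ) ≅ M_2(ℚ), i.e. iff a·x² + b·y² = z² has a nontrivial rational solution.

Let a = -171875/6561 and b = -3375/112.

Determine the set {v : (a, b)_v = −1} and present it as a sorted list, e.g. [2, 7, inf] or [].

[7, inf]

(a, b) ≡ (-11, -105) mod (ℚ^×)²; places V = {2, 3, 5, 7, 11, ∞}.
(a,b)_11: α=1, u≡10; β=0, v≡1 (mod 11); (10|11)=-1, (1|11)=+1; sign (−1)^0·-1^0·+1^1 = +1.
(a,b)_∞: sgn(-11)=−, sgn(-105)=−, so -1.
(a,b)_7: α=0, u≡5; β=-1, v≡3 (mod 7); (5|7)=-1, (3|7)=-1; sign (−1)^0·-1^-1·-1^0 = -1.
(a,b)_3: α=-8, u≡1; β=3, v≡1 (mod 3); (1|3)=+1, (1|3)=+1; sign (−1)^0·+1^3·+1^-8 = +1.
(a,b)_2: α=0, β=-4; u≡5, v≡7 (mod 8); ε(u)ε(v)=0·1, αω(v)=0·0, βω(u)=-4·1; sum ≡ 0  ⇒  +1.
(a,b)_5: α=6, u≡4; β=3, v≡4 (mod 5); (4|5)=+1, (4|5)=+1; sign (−1)^0·+1^3·+1^6 = +1.
(-11, -105 / ℚ) ramifies at {7, ∞}: a division algebra.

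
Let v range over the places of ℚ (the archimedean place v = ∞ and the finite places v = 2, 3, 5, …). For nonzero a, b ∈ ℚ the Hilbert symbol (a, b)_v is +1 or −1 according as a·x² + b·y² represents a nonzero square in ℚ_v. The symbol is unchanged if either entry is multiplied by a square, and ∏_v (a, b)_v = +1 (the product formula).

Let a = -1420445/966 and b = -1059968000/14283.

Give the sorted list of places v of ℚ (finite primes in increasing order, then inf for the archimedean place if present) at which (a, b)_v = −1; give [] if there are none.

(a, b) ≡ (-4830, -15) mod (ℚ^×)²; places V = {2, 3, 5, 7, 13, 23, 41, ∞}.
(a,b)_3: α=-1, u≡1; β=-3, v≡1 (mod 3); (1|3)=+1, (1|3)=+1; sign (−1)^1·+1^-3·+1^-1 = -1.
(a,b)_41: α=2, u≡31; β=0, v≡19 (mod 41); (31|41)=+1, (19|41)=-1; sign (−1)^0·+1^0·-1^2 = +1.
(a,b)_∞: sgn(-4830)=−, sgn(-15)=−, so -1.
(a,b)_23: α=-1, u≡20; β=-2, v≡16 (mod 23); (20|23)=-1, (16|23)=+1; sign (−1)^0·-1^-2·+1^-1 = +1.
(a,b)_13: α=2, u≡8; β=2, v≡5 (mod 13); (8|13)=-1, (5|13)=-1; sign (−1)^0·-1^2·-1^2 = +1.
(a,b)_5: α=1, u≡1; β=3, v≡2 (mod 5); (1|5)=+1, (2|5)=-1; sign (−1)^0·+1^3·-1^1 = -1.
(a,b)_7: α=-1, u≡6; β=2, v≡3 (mod 7); (6|7)=-1, (3|7)=-1; sign (−1)^0·-1^2·-1^-1 = -1.
(a,b)_2: α=-1, β=10; u≡1, v≡1 (mod 8); ε(u)ε(v)=0·0, αω(v)=-1·0, βω(u)=10·0; sum ≡ 0  ⇒  +1.
(-4830, -15 / ℚ) ramifies at {3, 5, 7, ∞}: a division algebra.

[3, 5, 7, inf]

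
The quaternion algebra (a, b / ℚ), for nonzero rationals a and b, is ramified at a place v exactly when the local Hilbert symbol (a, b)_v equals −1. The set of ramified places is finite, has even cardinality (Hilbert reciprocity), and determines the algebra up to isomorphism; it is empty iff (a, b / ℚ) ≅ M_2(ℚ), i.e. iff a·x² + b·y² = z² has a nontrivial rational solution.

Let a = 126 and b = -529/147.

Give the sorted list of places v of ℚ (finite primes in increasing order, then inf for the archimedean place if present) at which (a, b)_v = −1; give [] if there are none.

[2, 3]

Mod squares: a ≡ 14, b ≡ -3. Check v ∈ {∞, 2, 3, 7, 23}.
v=23: a=23^0·(≡11), b=23^2·(≡5) mod 23; (11|23)=-1, (5|23)=-1; (−1)^{0·2·11}·(-1)^2·(-1)^0 = +1.
v=7: a=7^1·(≡4), b=7^-2·(≡1) mod 7; (4|7)=+1, (1|7)=+1; (−1)^{1·-2·3}·(+1)^-2·(+1)^1 = +1.
v=2: v_2(a)=1, v_2(b)=0; units ≡ 7, 5 (mod 8); ε·ε+αω+βω = 1·0+1·1+0·0 ≡ 1  ⇒  (a,b)_2 = -1.
v=∞: 14 > 0 and -3 < 0  ⇒  (a,b)_∞ = +1.
v=3: a=3^2·(≡2), b=3^-1·(≡2) mod 3; (2|3)=-1, (2|3)=-1; (−1)^{2·-1·1}·(-1)^-1·(-1)^2 = -1.
|Ram(14, -3)| = 2, even; anisotropic at {2, 3}.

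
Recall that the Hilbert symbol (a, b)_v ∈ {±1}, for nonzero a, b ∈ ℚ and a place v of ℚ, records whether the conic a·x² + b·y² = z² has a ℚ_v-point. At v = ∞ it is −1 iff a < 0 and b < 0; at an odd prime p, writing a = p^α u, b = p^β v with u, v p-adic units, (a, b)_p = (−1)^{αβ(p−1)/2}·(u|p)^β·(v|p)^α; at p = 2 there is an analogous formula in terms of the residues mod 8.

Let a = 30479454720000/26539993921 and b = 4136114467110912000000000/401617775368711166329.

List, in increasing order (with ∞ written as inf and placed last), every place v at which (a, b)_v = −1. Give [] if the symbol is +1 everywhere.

Mod squares: a ≡ 13, b ≡ 330. Check v ∈ {∞, 2, 3, 5, 7, 11, 13, 17, 29, 37}.
v=∞: 13 > 0 and 330 > 0  ⇒  (a,b)_∞ = +1.
v=37: a=37^-4·(≡13), b=37^-10·(≡25) mod 37; (13|37)=-1, (25|37)=+1; (−1)^{-4·-10·18}·(-1)^-10·(+1)^-4 = +1.
v=2: v_2(a)=12, v_2(b)=29; units ≡ 5, 5 (mod 8); ε·ε+αω+βω = 0·0+12·1+29·1 ≡ 1  ⇒  (a,b)_2 = -1.
v=7: a=7^-2·(≡5), b=7^0·(≡1) mod 7; (5|7)=-1, (1|7)=+1; (−1)^{-2·0·3}·(-1)^0·(+1)^-2 = +1.
v=17: a=17^-2·(≡1), b=17^-4·(≡12) mod 17; (1|17)=+1, (12|17)=-1; (−1)^{-2·-4·8}·(+1)^-4·(-1)^-2 = +1.
v=3: a=3^2·(≡1), b=3^1·(≡2) mod 3; (1|3)=+1, (2|3)=-1; (−1)^{2·1·1}·(+1)^1·(-1)^2 = +1.
v=11: a=11^2·(≡6), b=11^1·(≡7) mod 11; (6|11)=-1, (7|11)=-1; (−1)^{2·1·5}·(-1)^1·(-1)^2 = -1.
v=29: a=29^2·(≡25), b=29^4·(≡18) mod 29; (25|29)=+1, (18|29)=-1; (−1)^{2·4·14}·(+1)^4·(-1)^2 = +1.
v=5: a=5^4·(≡2), b=5^9·(≡1) mod 5; (2|5)=-1, (1|5)=+1; (−1)^{4·9·2}·(-1)^9·(+1)^4 = -1.
v=13: a=13^1·(≡1), b=13^2·(≡7) mod 13; (1|13)=+1, (7|13)=-1; (−1)^{1·2·6}·(+1)^2·(-1)^1 = -1.
(13, 330 / ℚ) ramifies at {2, 5, 11, 13}: a division algebra.

[2, 5, 11, 13]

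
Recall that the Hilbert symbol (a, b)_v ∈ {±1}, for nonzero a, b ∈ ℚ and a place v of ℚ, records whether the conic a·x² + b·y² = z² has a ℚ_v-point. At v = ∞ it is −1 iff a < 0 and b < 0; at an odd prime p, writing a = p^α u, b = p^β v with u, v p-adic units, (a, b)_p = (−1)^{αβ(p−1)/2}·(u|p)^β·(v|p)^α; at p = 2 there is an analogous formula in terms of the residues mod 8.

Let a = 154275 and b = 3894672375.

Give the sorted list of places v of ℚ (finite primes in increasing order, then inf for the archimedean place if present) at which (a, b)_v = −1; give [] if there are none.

[2, 11]

Mod squares: a ≡ 51, b ≡ 55. Check v ∈ {∞, 2, 3, 5, 11, 17}.
v=17: a=17^1·(≡14), b=17^2·(≡16) mod 17; (14|17)=-1, (16|17)=+1; (−1)^{1·2·8}·(-1)^2·(+1)^1 = +1.
v=11: a=11^2·(≡10), b=11^3·(≡4) mod 11; (10|11)=-1, (4|11)=+1; (−1)^{2·3·5}·(-1)^3·(+1)^2 = -1.
v=∞: 51 > 0 and 55 > 0  ⇒  (a,b)_∞ = +1.
v=3: a=3^1·(≡2), b=3^4·(≡1) mod 3; (2|3)=-1, (1|3)=+1; (−1)^{1·4·1}·(-1)^4·(+1)^1 = +1.
v=2: v_2(a)=0, v_2(b)=0; units ≡ 3, 7 (mod 8); ε·ε+αω+βω = 1·1+0·0+0·1 ≡ 1  ⇒  (a,b)_2 = -1.
v=5: a=5^2·(≡1), b=5^3·(≡4) mod 5; (1|5)=+1, (4|5)=+1; (−1)^{2·3·2}·(+1)^3·(+1)^2 = +1.
Ram(51, 55) = {2, 11}; no ℚ_2-point on the conic.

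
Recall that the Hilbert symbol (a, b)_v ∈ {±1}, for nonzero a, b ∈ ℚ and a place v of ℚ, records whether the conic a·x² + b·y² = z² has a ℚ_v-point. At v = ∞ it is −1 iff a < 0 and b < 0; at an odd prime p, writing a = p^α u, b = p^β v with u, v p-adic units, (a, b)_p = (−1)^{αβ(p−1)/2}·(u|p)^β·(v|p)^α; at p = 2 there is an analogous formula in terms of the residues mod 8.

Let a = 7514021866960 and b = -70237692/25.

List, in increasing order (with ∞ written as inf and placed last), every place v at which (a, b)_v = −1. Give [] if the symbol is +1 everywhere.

[5, 7]

Mod squares: a ≡ 7285, b ≡ -24087. Check v ∈ {∞, 2, 3, 5, 7, 31, 37, 47}.
v=5: a=5^1·(≡2), b=5^-2·(≡3) mod 5; (2|5)=-1, (3|5)=-1; (−1)^{1·-2·2}·(-1)^-2·(-1)^1 = -1.
v=∞: 7285 > 0 and -24087 < 0  ⇒  (a,b)_∞ = +1.
v=7: a=7^2·(≡3), b=7^1·(≡3) mod 7; (3|7)=-1, (3|7)=-1; (−1)^{2·1·3}·(-1)^1·(-1)^2 = -1.
v=2: v_2(a)=4, v_2(b)=2; units ≡ 5, 1 (mod 8); ε·ε+αω+βω = 0·0+4·0+2·1 ≡ 0  ⇒  (a,b)_2 = +1.
v=31: a=31^3·(≡4), b=31^1·(≡11) mod 31; (4|31)=+1, (11|31)=-1; (−1)^{3·1·15}·(+1)^1·(-1)^3 = +1.
v=3: a=3^0·(≡1), b=3^7·(≡2) mod 3; (1|3)=+1, (2|3)=-1; (−1)^{0·7·1}·(+1)^7·(-1)^0 = +1.
v=37: a=37^2·(≡28), b=37^1·(≡18) mod 37; (28|37)=+1, (18|37)=-1; (−1)^{2·1·18}·(+1)^1·(-1)^2 = +1.
v=47: a=47^1·(≡1), b=47^0·(≡32) mod 47; (1|47)=+1, (32|47)=+1; (−1)^{1·0·23}·(+1)^0·(+1)^1 = +1.
(7285, -24087 / ℚ) ramifies at {5, 7}: a division algebra.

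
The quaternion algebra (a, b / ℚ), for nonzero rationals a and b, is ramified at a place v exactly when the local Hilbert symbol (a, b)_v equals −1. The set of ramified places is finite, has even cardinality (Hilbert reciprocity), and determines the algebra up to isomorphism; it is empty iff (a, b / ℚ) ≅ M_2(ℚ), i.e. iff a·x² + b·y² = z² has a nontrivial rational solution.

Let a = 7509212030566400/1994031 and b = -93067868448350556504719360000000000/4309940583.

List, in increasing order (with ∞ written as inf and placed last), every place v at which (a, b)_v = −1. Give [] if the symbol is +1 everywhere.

(a, b) ≡ (1292646, -163438) mod (ℚ^×)²; places V = {2, 3, 5, 7, 11, 13, 17, 19, 23, 29, ∞}.
(a,b)_19: α=-1, u≡13; β=3, v≡11 (mod 19); (13|19)=-1, (11|19)=+1; sign (−1)^1·-1^3·+1^-1 = +1.
(a,b)_29: α=1, u≡23; β=2, v≡6 (mod 29); (23|29)=+1, (6|29)=+1; sign (−1)^0·+1^2·+1^1 = +1.
(a,b)_2: α=21, β=31; u≡3, v≡1 (mod 8); ε(u)ε(v)=1·0, αω(v)=21·0, βω(u)=31·1; sum ≡ 1  ⇒  -1.
(a,b)_∞: sgn(1292646)=+, sgn(-163438)=−, so +1.
(a,b)_23: α=-1, u≡8; β=-1, v≡9 (mod 23); (8|23)=+1, (9|23)=+1; sign (−1)^1·+1^-1·+1^-1 = -1.
(a,b)_5: α=2, u≡1; β=10, v≡2 (mod 5); (1|5)=+1, (2|5)=-1; sign (−1)^0·+1^10·-1^2 = +1.
(a,b)_13: α=-2, u≡3; β=-4, v≡5 (mod 13); (3|13)=+1, (5|13)=-1; sign (−1)^0·+1^-4·-1^-2 = +1.
(a,b)_11: α=2, u≡5; β=3, v≡1 (mod 11); (5|11)=+1, (1|11)=+1; sign (−1)^0·+1^3·+1^2 = +1.
(a,b)_17: α=1, u≡6; β=3, v≡1 (mod 17); (6|17)=-1, (1|17)=+1; sign (−1)^0·-1^3·+1^1 = -1.
(a,b)_3: α=-3, u≡1; β=-8, v≡2 (mod 3); (1|3)=+1, (2|3)=-1; sign (−1)^0·+1^-8·-1^-3 = -1.
(a,b)_7: α=4, u≡6; β=6, v≡6 (mod 7); (6|7)=-1, (6|7)=-1; sign (−1)^0·-1^6·-1^4 = +1.
(1292646, -163438 / ℚ) ramifies at {2, 3, 17, 23}: a division algebra.

[2, 3, 17, 23]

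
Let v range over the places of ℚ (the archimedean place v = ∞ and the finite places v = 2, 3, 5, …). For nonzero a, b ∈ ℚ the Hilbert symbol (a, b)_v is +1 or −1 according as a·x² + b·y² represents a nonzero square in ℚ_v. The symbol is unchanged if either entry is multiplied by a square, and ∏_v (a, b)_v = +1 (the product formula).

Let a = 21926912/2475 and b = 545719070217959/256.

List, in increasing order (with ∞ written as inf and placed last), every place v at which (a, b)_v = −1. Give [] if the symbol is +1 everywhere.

(a, b) ≡ (4807, 81719) mod (ℚ^×)²; places V = {2, 3, 5, 7, 11, 17, 19, 23, ∞}.
(a,b)_19: α=1, u≡9; β=3, v≡17 (mod 19); (9|19)=+1, (17|19)=+1; sign (−1)^1·+1^3·+1^1 = -1.
(a,b)_2: α=10, β=-8; u≡7, v≡7 (mod 8); ε(u)ε(v)=1·1, αω(v)=10·0, βω(u)=-8·0; sum ≡ 1  ⇒  -1.
(a,b)_17: α=0, u≡4; β=3, v≡4 (mod 17); (4|17)=+1, (4|17)=+1; sign (−1)^0·+1^3·+1^0 = +1.
(a,b)_11: α=-1, u≡8; β=3, v≡3 (mod 11); (8|11)=-1, (3|11)=+1; sign (−1)^1·-1^3·+1^-1 = +1.
(a,b)_∞: sgn(4807)=+, sgn(81719)=+, so +1.
(a,b)_23: α=1, u≡16; β=3, v≡22 (mod 23); (16|23)=+1, (22|23)=-1; sign (−1)^1·+1^3·-1^1 = +1.
(a,b)_3: α=-2, u≡1; β=0, v≡2 (mod 3); (1|3)=+1, (2|3)=-1; sign (−1)^0·+1^0·-1^-2 = +1.
(a,b)_5: α=-2, u≡3; β=0, v≡4 (mod 5); (3|5)=-1, (4|5)=+1; sign (−1)^0·-1^0·+1^-2 = +1.
(a,b)_7: α=2, u≡5; β=0, v≡2 (mod 7); (5|7)=-1, (2|7)=+1; sign (−1)^0·-1^0·+1^2 = +1.
|Ram(4807, 81719)| = 2, even; anisotropic at {2, 19}.

[2, 19]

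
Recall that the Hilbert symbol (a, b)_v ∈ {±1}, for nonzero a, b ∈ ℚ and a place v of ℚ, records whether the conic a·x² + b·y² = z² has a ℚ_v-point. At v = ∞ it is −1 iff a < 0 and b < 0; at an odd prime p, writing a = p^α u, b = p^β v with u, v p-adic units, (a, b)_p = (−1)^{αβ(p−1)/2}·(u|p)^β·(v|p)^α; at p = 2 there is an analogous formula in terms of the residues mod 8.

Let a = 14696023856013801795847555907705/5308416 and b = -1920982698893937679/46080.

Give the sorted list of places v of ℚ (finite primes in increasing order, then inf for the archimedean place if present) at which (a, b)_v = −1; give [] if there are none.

[7, 17]

Mod squares: a ≡ 37145, b ≡ -124355. Check v ∈ {∞, 2, 3, 5, 7, 11, 13, 17, 19, 23}.
v=∞: 37145 > 0 and -124355 < 0  ⇒  (a,b)_∞ = +1.
v=2: v_2(a)=-16, v_2(b)=-10; units ≡ 1, 5 (mod 8); ε·ε+αω+βω = 0·0+-16·1+-10·0 ≡ 0  ⇒  (a,b)_2 = +1.
v=19: a=19^5·(≡16), b=19^3·(≡13) mod 19; (16|19)=+1, (13|19)=-1; (−1)^{5·3·9}·(+1)^3·(-1)^5 = +1.
v=11: a=11^2·(≡5), b=11^1·(≡9) mod 11; (5|11)=+1, (9|11)=+1; (−1)^{2·1·5}·(+1)^1·(+1)^2 = +1.
v=13: a=13^6·(≡4), b=13^4·(≡1) mod 13; (4|13)=+1, (1|13)=+1; (−1)^{6·4·6}·(+1)^4·(+1)^6 = +1.
v=5: a=5^1·(≡1), b=5^-1·(≡1) mod 5; (1|5)=+1, (1|5)=+1; (−1)^{1·-1·2}·(+1)^-1·(+1)^1 = +1.
v=7: a=7^6·(≡3), b=7^3·(≡2) mod 7; (3|7)=-1, (2|7)=+1; (−1)^{6·3·3}·(-1)^3·(+1)^6 = -1.
v=23: a=23^3·(≡22), b=23^2·(≡13) mod 23; (22|23)=-1, (13|23)=+1; (−1)^{3·2·11}·(-1)^2·(+1)^3 = +1.
v=3: a=3^-4·(≡2), b=3^-2·(≡1) mod 3; (2|3)=-1, (1|3)=+1; (−1)^{-4·-2·1}·(-1)^-2·(+1)^-4 = +1.
v=17: a=17^5·(≡4), b=17^3·(≡5) mod 17; (4|17)=+1, (5|17)=-1; (−1)^{5·3·8}·(+1)^3·(-1)^5 = -1.
Ram(37145, -124355) = {7, 17}; no ℚ_7-point on the conic.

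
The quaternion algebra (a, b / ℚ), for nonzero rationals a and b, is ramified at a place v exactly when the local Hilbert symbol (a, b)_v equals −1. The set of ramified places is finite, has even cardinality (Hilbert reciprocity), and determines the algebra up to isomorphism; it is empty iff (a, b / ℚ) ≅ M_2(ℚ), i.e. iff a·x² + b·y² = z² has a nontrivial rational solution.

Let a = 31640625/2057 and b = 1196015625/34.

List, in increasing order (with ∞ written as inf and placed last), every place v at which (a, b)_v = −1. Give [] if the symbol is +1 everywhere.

Mod squares: a ≡ 17, b ≡ 3570. Check v ∈ {∞, 2, 3, 5, 7, 11, 17}.
v=11: a=11^-2·(≡10), b=11^0·(≡2) mod 11; (10|11)=-1, (2|11)=-1; (−1)^{-2·0·5}·(-1)^0·(-1)^-2 = +1.
v=2: v_2(a)=0, v_2(b)=-1; units ≡ 1, 1 (mod 8); ε·ε+αω+βω = 0·0+0·0+-1·0 ≡ 0  ⇒  (a,b)_2 = +1.
v=17: a=17^-1·(≡2), b=17^-1·(≡11) mod 17; (2|17)=+1, (11|17)=-1; (−1)^{-1·-1·8}·(+1)^-1·(-1)^-1 = -1.
v=5: a=5^8·(≡3), b=5^7·(≡1) mod 5; (3|5)=-1, (1|5)=+1; (−1)^{8·7·2}·(-1)^7·(+1)^8 = -1.
v=7: a=7^0·(≡5), b=7^1·(≡6) mod 7; (5|7)=-1, (6|7)=-1; (−1)^{0·1·3}·(-1)^1·(-1)^0 = -1.
v=∞: 17 > 0 and 3570 > 0  ⇒  (a,b)_∞ = +1.
v=3: a=3^4·(≡2), b=3^7·(≡2) mod 3; (2|3)=-1, (2|3)=-1; (−1)^{4·7·1}·(-1)^7·(-1)^4 = -1.
|Ram(17, 3570)| = 4, even; anisotropic at {3, 5, 7, 17}.

[3, 5, 7, 17]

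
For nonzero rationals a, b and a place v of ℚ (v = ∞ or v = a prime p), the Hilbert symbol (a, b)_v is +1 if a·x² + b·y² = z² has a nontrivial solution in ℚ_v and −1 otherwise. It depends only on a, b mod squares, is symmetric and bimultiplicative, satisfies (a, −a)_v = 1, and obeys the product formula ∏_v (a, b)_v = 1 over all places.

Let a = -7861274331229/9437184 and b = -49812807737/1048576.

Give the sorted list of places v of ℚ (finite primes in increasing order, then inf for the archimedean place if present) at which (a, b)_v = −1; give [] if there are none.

[2, 19, 37, inf]

Mod squares: a ≡ -131461, b ≡ -17. Check v ∈ {∞, 2, 3, 7, 11, 17, 19, 37}.
v=∞: -131461 < 0 and -17 < 0  ⇒  (a,b)_∞ = -1.
v=3: a=3^-2·(≡2), b=3^0·(≡1) mod 3; (2|3)=-1, (1|3)=+1; (−1)^{-2·0·1}·(-1)^0·(+1)^-2 = +1.
v=37: a=37^3·(≡16), b=37^2·(≡35) mod 37; (16|37)=+1, (35|37)=-1; (−1)^{3·2·18}·(+1)^2·(-1)^3 = -1.
v=19: a=19^3·(≡1), b=19^2·(≡10) mod 19; (1|19)=+1, (10|19)=-1; (−1)^{3·2·9}·(+1)^2·(-1)^3 = -1.
v=11: a=11^3·(≡8), b=11^2·(≡3) mod 11; (8|11)=-1, (3|11)=+1; (−1)^{3·2·5}·(-1)^2·(+1)^3 = +1.
v=7: a=7^0·(≡3), b=7^2·(≡4) mod 7; (3|7)=-1, (4|7)=+1; (−1)^{0·2·3}·(-1)^2·(+1)^0 = +1.
v=17: a=17^1·(≡1), b=17^1·(≡9) mod 17; (1|17)=+1, (9|17)=+1; (−1)^{1·1·8}·(+1)^1·(+1)^1 = +1.
v=2: v_2(a)=-20, v_2(b)=-20; units ≡ 3, 7 (mod 8); ε·ε+αω+βω = 1·1+-20·0+-20·1 ≡ 1  ⇒  (a,b)_2 = -1.
Ram(-131461, -17) = {2, 19, 37, ∞}; no ℚ_2-point on the conic.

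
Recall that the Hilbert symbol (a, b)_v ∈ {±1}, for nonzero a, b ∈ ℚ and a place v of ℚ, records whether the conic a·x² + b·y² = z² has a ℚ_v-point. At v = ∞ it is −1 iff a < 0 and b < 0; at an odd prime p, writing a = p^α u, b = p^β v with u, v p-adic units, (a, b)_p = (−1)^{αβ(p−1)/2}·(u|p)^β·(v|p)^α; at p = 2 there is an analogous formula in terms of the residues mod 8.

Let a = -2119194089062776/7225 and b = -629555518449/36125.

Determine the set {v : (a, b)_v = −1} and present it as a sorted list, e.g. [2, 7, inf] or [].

Mod squares: a ≡ -174, b ≡ -28405. Check v ∈ {∞, 2, 3, 5, 11, 13, 17, 19, 23, 29}.
v=∞: -174 < 0 and -28405 < 0  ⇒  (a,b)_∞ = -1.
v=17: a=17^-2·(≡4), b=17^-2·(≡9) mod 17; (4|17)=+1, (9|17)=+1; (−1)^{-2·-2·8}·(+1)^-2·(+1)^-2 = +1.
v=5: a=5^-2·(≡1), b=5^-3·(≡4) mod 5; (1|5)=+1, (4|5)=+1; (−1)^{-2·-3·2}·(+1)^-3·(+1)^-2 = +1.
v=3: a=3^3·(≡2), b=3^2·(≡2) mod 3; (2|3)=-1, (2|3)=-1; (−1)^{3·2·1}·(-1)^2·(-1)^3 = -1.
v=2: v_2(a)=3, v_2(b)=0; units ≡ 1, 3 (mod 8); ε·ε+αω+βω = 0·1+3·1+0·0 ≡ 1  ⇒  (a,b)_2 = -1.
v=13: a=13^0·(≡8), b=13^1·(≡10) mod 13; (8|13)=-1, (10|13)=+1; (−1)^{0·1·6}·(-1)^1·(+1)^0 = -1.
v=11: a=11^6·(≡6), b=11^4·(≡6) mod 11; (6|11)=-1, (6|11)=-1; (−1)^{6·4·5}·(-1)^4·(-1)^6 = +1.
v=19: a=19^2·(≡4), b=19^1·(≡4) mod 19; (4|19)=+1, (4|19)=+1; (−1)^{2·1·9}·(+1)^1·(+1)^2 = +1.
v=23: a=23^2·(≡7), b=23^1·(≡15) mod 23; (7|23)=-1, (15|23)=-1; (−1)^{2·1·11}·(-1)^1·(-1)^2 = -1.
v=29: a=29^1·(≡28), b=29^2·(≡12) mod 29; (28|29)=+1, (12|29)=-1; (−1)^{1·2·14}·(+1)^2·(-1)^1 = -1.
Ram(-174, -28405) = {2, 3, 13, 23, 29, ∞}; no ℚ_2-point on the conic.

[2, 3, 13, 23, 29, inf]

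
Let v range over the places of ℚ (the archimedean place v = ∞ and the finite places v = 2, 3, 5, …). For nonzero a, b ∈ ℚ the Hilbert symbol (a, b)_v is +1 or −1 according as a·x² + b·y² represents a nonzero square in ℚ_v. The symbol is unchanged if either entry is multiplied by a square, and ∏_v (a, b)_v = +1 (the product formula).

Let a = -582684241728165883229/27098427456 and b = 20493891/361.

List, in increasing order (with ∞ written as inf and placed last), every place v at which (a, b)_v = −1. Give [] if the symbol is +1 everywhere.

(a, b) ≡ (-989, 2091) mod (ℚ^×)²; places V = {2, 3, 7, 11, 17, 19, 23, 31, 41, 43, ∞}.
(a,b)_3: α=-2, u≡1; β=5, v≡1 (mod 3); (1|3)=+1, (1|3)=+1; sign (−1)^0·+1^5·+1^-2 = +1.
(a,b)_31: α=4, u≡3; β=0, v≡19 (mod 31); (3|31)=-1, (19|31)=+1; sign (−1)^0·-1^0·+1^4 = +1.
(a,b)_7: α=2, u≡6; β=0, v≡3 (mod 7); (6|7)=-1, (3|7)=-1; sign (−1)^0·-1^0·-1^2 = +1.
(a,b)_17: α=0, u≡14; β=1, v≡9 (mod 17); (14|17)=-1, (9|17)=+1; sign (−1)^0·-1^1·+1^0 = -1.
(a,b)_∞: sgn(-989)=−, sgn(2091)=+, so +1.
(a,b)_43: α=1, u≡27; β=0, v≡18 (mod 43); (27|43)=-1, (18|43)=-1; sign (−1)^0·-1^0·-1^1 = -1.
(a,b)_19: α=-6, u≡2; β=-2, v≡16 (mod 19); (2|19)=-1, (16|19)=+1; sign (−1)^0·-1^-2·+1^-6 = +1.
(a,b)_23: α=3, u≡4; β=0, v≡14 (mod 23); (4|23)=+1, (14|23)=-1; sign (−1)^0·+1^0·-1^3 = -1.
(a,b)_2: α=-6, β=0; u≡3, v≡3 (mod 8); ε(u)ε(v)=1·1, αω(v)=-6·1, βω(u)=0·1; sum ≡ 1  ⇒  -1.
(a,b)_11: α=4, u≡5; β=2, v≡9 (mod 11); (5|11)=+1, (9|11)=+1; sign (−1)^0·+1^2·+1^4 = +1.
(a,b)_41: α=2, u≡23; β=1, v≡18 (mod 41); (23|41)=+1, (18|41)=+1; sign (−1)^0·+1^1·+1^2 = +1.
Ram(-989, 2091) = {2, 17, 23, 43}; no ℚ_2-point on the conic.

[2, 17, 23, 43]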